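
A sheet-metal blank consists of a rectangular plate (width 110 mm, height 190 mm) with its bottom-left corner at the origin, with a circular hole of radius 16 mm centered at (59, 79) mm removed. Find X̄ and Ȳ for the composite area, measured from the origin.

Part | A | x̄ᵢ | ȳᵢ | A·x̄ᵢ | A·ȳᵢ
plate | 20900.00 | 55.00 | 95.00 | 1149500.00 | 1985500.00
hole | -804.25 | 59.00 | 79.00 | -47450.62 | -63535.57
Σ | 20095.75 |  |  | 1102049.38 | 1921964.43
X̄ = 1102049.38 / 20095.75 = 54.84 mm
Ȳ = 1921964.43 / 20095.75 = 95.64 mm

X̄ = 54.84 mm, Ȳ = 95.64 mm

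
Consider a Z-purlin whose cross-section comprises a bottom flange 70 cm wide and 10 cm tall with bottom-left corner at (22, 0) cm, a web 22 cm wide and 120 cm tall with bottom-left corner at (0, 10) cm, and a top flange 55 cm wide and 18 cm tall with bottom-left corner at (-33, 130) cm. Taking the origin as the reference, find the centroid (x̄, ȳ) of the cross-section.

bottom flange: A = 70 × 10 = 700.00, centroid at (57.00, 5.00).
web: A = 22 × 120 = 2640.00, centroid at (11.00, 70.00).
top flange: A = 55 × 18 = 990.00, centroid at (-5.50, 139.00).
ΣA = 4330.00 cm², ΣAx̄ = 63495.00 cm³, ΣAȳ = 325910.00 cm³.
x̄ = 63495.00/4330.00 = 14.66 cm; ȳ = 325910.00/4330.00 = 75.27 cm.

x̄ = 14.66 cm, ȳ = 75.27 cm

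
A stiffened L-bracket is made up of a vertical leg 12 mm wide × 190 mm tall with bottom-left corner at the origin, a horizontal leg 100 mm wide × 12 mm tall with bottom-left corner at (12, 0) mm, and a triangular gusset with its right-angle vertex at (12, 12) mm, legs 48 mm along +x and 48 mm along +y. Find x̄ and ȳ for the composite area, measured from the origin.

x̄ = 25.98 mm, ȳ = 55.28 mm

vertical leg: A = 12 × 190 = 2280.00, centroid at (6.00, 95.00).
horizontal leg: A = 100 × 12 = 1200.00, centroid at (62.00, 6.00).
gusset: A = ½·48·48 = 1152.00, centroid at (28.00, 28.00).
ΣA = 4632.00 mm²
ΣAx̄ = (2280.00)(6.00) + (1200.00)(62.00) + (1152.00)(28.00) = 120336.00 mm³
ΣAȳ = (2280.00)(95.00) + (1200.00)(6.00) + (1152.00)(28.00) = 256056.00 mm³
x̄ = 120336.00 / 4632.00 = 25.98 mm
ȳ = 256056.00 / 4632.00 = 55.28 mm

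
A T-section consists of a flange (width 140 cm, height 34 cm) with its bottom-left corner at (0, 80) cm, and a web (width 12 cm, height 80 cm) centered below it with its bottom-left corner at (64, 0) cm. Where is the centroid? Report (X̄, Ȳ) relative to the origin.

X̄ = 70.00 cm, Ȳ = 87.43 cm

Part | A | x̄ᵢ | ȳᵢ | A·x̄ᵢ | A·ȳᵢ
web | 960.00 | 70.00 | 40.00 | 67200.00 | 38400.00
flange | 4760.00 | 70.00 | 97.00 | 333200.00 | 461720.00
Σ | 5720.00 |  |  | 400400.00 | 500120.00
X̄ = 400400.00 / 5720.00 = 70.00 cm
Ȳ = 500120.00 / 5720.00 = 87.43 cm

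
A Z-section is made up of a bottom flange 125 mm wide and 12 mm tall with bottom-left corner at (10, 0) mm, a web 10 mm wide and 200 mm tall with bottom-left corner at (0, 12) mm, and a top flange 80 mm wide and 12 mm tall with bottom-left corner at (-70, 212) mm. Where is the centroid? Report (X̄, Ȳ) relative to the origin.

X̄ = 20.17 mm, Ȳ = 99.17 mm

Part | A | x̄ᵢ | ȳᵢ | A·x̄ᵢ | A·ȳᵢ
bottom flange | 1500.00 | 72.50 | 6.00 | 108750.00 | 9000.00
web | 2000.00 | 5.00 | 112.00 | 10000.00 | 224000.00
top flange | 960.00 | -30.00 | 218.00 | -28800.00 | 209280.00
Σ | 4460.00 |  |  | 89950.00 | 442280.00
X̄ = 89950.00 / 4460.00 = 20.17 mm
Ȳ = 442280.00 / 4460.00 = 99.17 mm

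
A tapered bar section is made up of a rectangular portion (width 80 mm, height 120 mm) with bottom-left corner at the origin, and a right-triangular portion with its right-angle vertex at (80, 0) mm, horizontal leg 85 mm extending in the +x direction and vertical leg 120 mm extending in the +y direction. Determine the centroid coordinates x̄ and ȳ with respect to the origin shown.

rectangular portion: A = 80 × 120 = 9600.00, centroid at (40.00, 60.00).
triangular portion: A = ½·85·120 = 5100.00, centroid at (108.33, 40.00).
ΣA = 14700.00 mm², ΣAx̄ = 936500.00 mm³, ΣAȳ = 780000.00 mm³.
x̄ = 936500.00/14700.00 = 63.71 mm; ȳ = 780000.00/14700.00 = 53.06 mm.

x̄ = 63.71 mm, ȳ = 53.06 mm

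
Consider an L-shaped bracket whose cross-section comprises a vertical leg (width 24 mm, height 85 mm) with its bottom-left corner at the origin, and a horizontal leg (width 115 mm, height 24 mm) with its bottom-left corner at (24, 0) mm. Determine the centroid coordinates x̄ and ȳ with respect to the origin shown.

x̄ = 51.96 mm, ȳ = 24.96 mm

vertical leg: A = 24 × 85 = 2040.00, centroid at (12.00, 42.50).
horizontal leg: A = 115 × 24 = 2760.00, centroid at (81.50, 12.00).
ΣA = 4800.00 mm²
ΣAx̄ = (2040.00)(12.00) + (2760.00)(81.50) = 249420.00 mm³
ΣAȳ = (2040.00)(42.50) + (2760.00)(12.00) = 119820.00 mm³
x̄ = 249420.00 / 4800.00 = 51.96 mm
ȳ = 119820.00 / 4800.00 = 24.96 mm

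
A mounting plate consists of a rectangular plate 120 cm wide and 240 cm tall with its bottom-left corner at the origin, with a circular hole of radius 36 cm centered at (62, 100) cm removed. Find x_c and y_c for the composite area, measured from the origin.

x_c = 59.67 cm, y_c = 123.29 cm

Part | A | x̄ᵢ | ȳᵢ | A·x̄ᵢ | A·ȳᵢ
plate | 28800.00 | 60.00 | 120.00 | 1728000.00 | 3456000.00
hole | -4071.50 | 62.00 | 100.00 | -252433.25 | -407150.41
Σ | 24728.50 |  |  | 1475566.75 | 3048849.59
x_c = 1475566.75 / 24728.50 = 59.67 cm
y_c = 3048849.59 / 24728.50 = 123.29 cm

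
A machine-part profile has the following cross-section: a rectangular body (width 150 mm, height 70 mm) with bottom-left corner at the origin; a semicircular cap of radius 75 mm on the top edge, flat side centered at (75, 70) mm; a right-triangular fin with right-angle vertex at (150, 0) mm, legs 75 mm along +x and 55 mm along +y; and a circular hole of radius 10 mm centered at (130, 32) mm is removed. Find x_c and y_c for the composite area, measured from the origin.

Part | A | x̄ᵢ | ȳᵢ | A·x̄ᵢ | A·ȳᵢ
rectangular body | 10500.00 | 75.00 | 35.00 | 787500.00 | 367500.00
semicircular top | 8835.73 | 75.00 | 101.83 | 662679.70 | 899751.05
triangular fin | 2062.50 | 175.00 | 18.33 | 360937.50 | 37812.50
hole | -314.16 | 130.00 | 32.00 | -40840.70 | -10053.10
Σ | 21084.07 |  |  | 1770276.50 | 1295010.46
x_c = 1770276.50 / 21084.07 = 83.96 mm
y_c = 1295010.46 / 21084.07 = 61.42 mm

x_c = 83.96 mm, y_c = 61.42 mm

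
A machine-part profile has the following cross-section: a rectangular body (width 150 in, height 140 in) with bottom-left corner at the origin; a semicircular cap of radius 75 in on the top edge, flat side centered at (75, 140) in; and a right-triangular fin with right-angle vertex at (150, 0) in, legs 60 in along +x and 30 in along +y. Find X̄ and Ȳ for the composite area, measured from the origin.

rectangular body: A = 150 × 140 = 21000.00, centroid at (75.00, 70.00).
semicircular top: A = ½π·75² = 8835.73, centroid at (75.00, 171.83).
triangular fin: A = ½·60·30 = 900.00, centroid at (170.00, 10.00).
ΣA = 30735.73 in²
ΣAX̄ = (21000.00)(75.00) + (8835.73)(75.00) + (900.00)(170.00) = 2390679.70 in³
ΣAȲ = (21000.00)(70.00) + (8835.73)(171.83) + (900.00)(10.00) = 2997252.11 in³
X̄ = 2390679.70 / 30735.73 = 77.78 in
Ȳ = 2997252.11 / 30735.73 = 97.52 in

X̄ = 77.78 in, Ȳ = 97.52 in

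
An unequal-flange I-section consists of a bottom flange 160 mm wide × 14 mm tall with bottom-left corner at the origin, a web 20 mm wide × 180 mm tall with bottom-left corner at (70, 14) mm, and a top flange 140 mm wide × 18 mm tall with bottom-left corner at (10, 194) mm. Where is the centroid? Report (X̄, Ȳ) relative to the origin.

X̄ = 80.00 mm, Ȳ = 107.85 mm

Part | A | x̄ᵢ | ȳᵢ | A·x̄ᵢ | A·ȳᵢ
bottom flange | 2240.00 | 80.00 | 7.00 | 179200.00 | 15680.00
web | 3600.00 | 80.00 | 104.00 | 288000.00 | 374400.00
top flange | 2520.00 | 80.00 | 203.00 | 201600.00 | 511560.00
Σ | 8360.00 |  |  | 668800.00 | 901640.00
X̄ = 668800.00 / 8360.00 = 80.00 mm
Ȳ = 901640.00 / 8360.00 = 107.85 mm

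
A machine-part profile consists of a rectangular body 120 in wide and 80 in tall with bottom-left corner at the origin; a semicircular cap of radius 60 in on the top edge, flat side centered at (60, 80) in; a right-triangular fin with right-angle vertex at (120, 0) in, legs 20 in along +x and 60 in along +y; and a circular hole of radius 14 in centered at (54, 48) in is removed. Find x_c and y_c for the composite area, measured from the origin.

x_c = 62.87 in, y_c = 63.18 in

rectangular body: A = 120 × 80 = 9600.00, centroid at (60.00, 40.00).
semicircular top: A = ½π·60² = 5654.87, centroid at (60.00, 105.46).
triangular fin: A = ½·20·60 = 600.00, centroid at (126.67, 20.00).
hole: A = −π·14² = -615.75, centroid at (54.00, 48.00).
ΣA = 15239.11 in², ΣAx_c = 958041.39 in³, ΣAy_c = 962833.24 in³.
x_c = 958041.39/15239.11 = 62.87 in; y_c = 962833.24/15239.11 = 63.18 in.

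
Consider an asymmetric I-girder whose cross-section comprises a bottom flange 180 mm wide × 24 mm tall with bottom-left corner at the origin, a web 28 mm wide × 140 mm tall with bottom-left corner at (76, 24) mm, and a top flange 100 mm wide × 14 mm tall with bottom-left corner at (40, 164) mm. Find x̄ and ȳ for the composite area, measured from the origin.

bottom flange: A = 180 × 24 = 4320.00, centroid at (90.00, 12.00).
web: A = 28 × 140 = 3920.00, centroid at (90.00, 94.00).
top flange: A = 100 × 14 = 1400.00, centroid at (90.00, 171.00).
ΣA = 9640.00 mm²
ΣAx̄ = (4320.00)(90.00) + (3920.00)(90.00) + (1400.00)(90.00) = 867600.00 mm³
ΣAȳ = (4320.00)(12.00) + (3920.00)(94.00) + (1400.00)(171.00) = 659720.00 mm³
x̄ = 867600.00 / 9640.00 = 90.00 mm
ȳ = 659720.00 / 9640.00 = 68.44 mm

x̄ = 90.00 mm, ȳ = 68.44 mm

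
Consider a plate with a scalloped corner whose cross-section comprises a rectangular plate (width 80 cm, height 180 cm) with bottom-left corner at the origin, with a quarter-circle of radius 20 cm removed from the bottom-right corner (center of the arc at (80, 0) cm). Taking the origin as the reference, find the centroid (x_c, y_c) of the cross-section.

x_c = 39.30 cm, y_c = 91.82 cm

plate: A = 80 × 180 = 14400.00, centroid at (40.00, 90.00).
removed quarter-circle: A = −¼π·20² = -314.16, centroid at (71.51, 8.49).
ΣA = 14085.84 cm², ΣAx_c = 553533.93 cm³, ΣAy_c = 1293333.33 cm³.
x_c = 553533.93/14085.84 = 39.30 cm; y_c = 1293333.33/14085.84 = 91.82 cm.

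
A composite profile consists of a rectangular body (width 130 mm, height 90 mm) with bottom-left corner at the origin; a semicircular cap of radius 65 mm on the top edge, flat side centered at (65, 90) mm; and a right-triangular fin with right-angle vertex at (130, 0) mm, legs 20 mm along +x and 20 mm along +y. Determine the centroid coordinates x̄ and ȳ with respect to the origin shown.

x̄ = 65.77 mm, ȳ = 70.57 mm

Part | A | x̄ᵢ | ȳᵢ | A·x̄ᵢ | A·ȳᵢ
rectangular body | 11700.00 | 65.00 | 45.00 | 760500.00 | 526500.00
semicircular top | 6636.61 | 65.00 | 117.59 | 431379.94 | 780378.64
triangular fin | 200.00 | 136.67 | 6.67 | 27333.33 | 1333.33
Σ | 18536.61 |  |  | 1219213.27 | 1308211.97
x̄ = 1219213.27 / 18536.61 = 65.77 mm
ȳ = 1308211.97 / 18536.61 = 70.57 mm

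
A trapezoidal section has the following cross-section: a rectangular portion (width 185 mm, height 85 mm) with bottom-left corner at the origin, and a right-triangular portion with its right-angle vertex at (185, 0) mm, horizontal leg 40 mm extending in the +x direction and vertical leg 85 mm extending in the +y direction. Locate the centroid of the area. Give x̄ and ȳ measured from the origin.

x̄ = 102.83 mm, ȳ = 41.12 mm

rectangular portion: A = 185 × 85 = 15725.00, centroid at (92.50, 42.50).
triangular portion: A = ½·40·85 = 1700.00, centroid at (198.33, 28.33).
ΣA = 17425.00 mm², ΣAx̄ = 1791729.17 mm³, ΣAȳ = 716479.17 mm³.
x̄ = 1791729.17/17425.00 = 102.83 mm; ȳ = 716479.17/17425.00 = 41.12 mm.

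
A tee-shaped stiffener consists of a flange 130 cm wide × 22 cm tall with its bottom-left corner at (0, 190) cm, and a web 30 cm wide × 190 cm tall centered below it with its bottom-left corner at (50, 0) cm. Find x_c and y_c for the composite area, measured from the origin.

x_c = 65.00 cm, y_c = 130.42 cm

web: A = 30 × 190 = 5700.00, centroid at (65.00, 95.00).
flange: A = 130 × 22 = 2860.00, centroid at (65.00, 201.00).
ΣA = 8560.00 cm²
ΣAx_c = (5700.00)(65.00) + (2860.00)(65.00) = 556400.00 cm³
ΣAy_c = (5700.00)(95.00) + (2860.00)(201.00) = 1116360.00 cm³
x_c = 556400.00 / 8560.00 = 65.00 cm
y_c = 1116360.00 / 8560.00 = 130.42 cm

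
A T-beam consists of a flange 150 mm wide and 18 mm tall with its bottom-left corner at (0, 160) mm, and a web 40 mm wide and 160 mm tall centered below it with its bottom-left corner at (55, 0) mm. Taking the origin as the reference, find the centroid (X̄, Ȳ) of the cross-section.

X̄ = 75.00 mm, Ȳ = 106.41 mm

Part | A | x̄ᵢ | ȳᵢ | A·x̄ᵢ | A·ȳᵢ
web | 6400.00 | 75.00 | 80.00 | 480000.00 | 512000.00
flange | 2700.00 | 75.00 | 169.00 | 202500.00 | 456300.00
Σ | 9100.00 |  |  | 682500.00 | 968300.00
X̄ = 682500.00 / 9100.00 = 75.00 mm
Ȳ = 968300.00 / 9100.00 = 106.41 mm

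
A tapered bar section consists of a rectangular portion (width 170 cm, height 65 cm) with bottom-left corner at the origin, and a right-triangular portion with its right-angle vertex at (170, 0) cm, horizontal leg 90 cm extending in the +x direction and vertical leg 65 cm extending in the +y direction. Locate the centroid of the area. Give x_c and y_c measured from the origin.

Part | A | x̄ᵢ | ȳᵢ | A·x̄ᵢ | A·ȳᵢ
rectangular portion | 11050.00 | 85.00 | 32.50 | 939250.00 | 359125.00
triangular portion | 2925.00 | 200.00 | 21.67 | 585000.00 | 63375.00
Σ | 13975.00 |  |  | 1524250.00 | 422500.00
x_c = 1524250.00 / 13975.00 = 109.07 cm
y_c = 422500.00 / 13975.00 = 30.23 cm

x_c = 109.07 cm, y_c = 30.23 cm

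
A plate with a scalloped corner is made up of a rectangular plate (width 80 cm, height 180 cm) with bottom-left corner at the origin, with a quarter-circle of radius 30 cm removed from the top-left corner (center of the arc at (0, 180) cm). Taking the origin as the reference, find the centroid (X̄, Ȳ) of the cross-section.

plate: A = 80 × 180 = 14400.00, centroid at (40.00, 90.00).
removed quarter-circle: A = −¼π·30² = -706.86, centroid at (12.73, 167.27).
ΣA = 13693.14 cm²
ΣAX̄ = (14400.00)(40.00) + (-706.86)(12.73) = 567000.00 cm³
ΣAȲ = (14400.00)(90.00) + (-706.86)(167.27) = 1177765.50 cm³
X̄ = 567000.00 / 13693.14 = 41.41 cm
Ȳ = 1177765.50 / 13693.14 = 86.01 cm

X̄ = 41.41 cm, Ȳ = 86.01 cm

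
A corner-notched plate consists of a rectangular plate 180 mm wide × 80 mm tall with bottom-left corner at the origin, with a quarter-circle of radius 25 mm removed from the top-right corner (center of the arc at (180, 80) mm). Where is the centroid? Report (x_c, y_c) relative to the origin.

x_c = 87.20 mm, y_c = 38.96 mm

plate: A = 180 × 80 = 14400.00, centroid at (90.00, 40.00).
removed quarter-circle: A = −¼π·25² = -490.87, centroid at (169.39, 69.39).
ΣA = 13909.13 mm², ΣAx_c = 1212851.04 mm³, ΣAy_c = 541938.43 mm³.
x_c = 1212851.04/13909.13 = 87.20 mm; y_c = 541938.43/13909.13 = 38.96 mm.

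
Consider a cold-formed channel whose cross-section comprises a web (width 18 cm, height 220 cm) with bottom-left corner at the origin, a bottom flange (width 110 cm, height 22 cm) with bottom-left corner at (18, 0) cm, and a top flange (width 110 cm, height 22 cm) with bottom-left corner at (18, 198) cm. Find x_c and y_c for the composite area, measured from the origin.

x_c = 44.20 cm, y_c = 110.00 cm

web: A = 18 × 220 = 3960.00, centroid at (9.00, 110.00).
bottom flange: A = 110 × 22 = 2420.00, centroid at (73.00, 11.00).
top flange: A = 110 × 22 = 2420.00, centroid at (73.00, 209.00).
ΣA = 8800.00 cm²
ΣAx_c = (3960.00)(9.00) + (2420.00)(73.00) + (2420.00)(73.00) = 388960.00 cm³
ΣAy_c = (3960.00)(110.00) + (2420.00)(11.00) + (2420.00)(209.00) = 968000.00 cm³
x_c = 388960.00 / 8800.00 = 44.20 cm
y_c = 968000.00 / 8800.00 = 110.00 cm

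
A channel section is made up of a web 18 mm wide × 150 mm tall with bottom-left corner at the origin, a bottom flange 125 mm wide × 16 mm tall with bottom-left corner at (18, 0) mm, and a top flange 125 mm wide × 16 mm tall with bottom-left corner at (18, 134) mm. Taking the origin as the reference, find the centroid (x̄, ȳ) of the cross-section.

x̄ = 51.69 mm, ȳ = 75.00 mm

Part | A | x̄ᵢ | ȳᵢ | A·x̄ᵢ | A·ȳᵢ
web | 2700.00 | 9.00 | 75.00 | 24300.00 | 202500.00
bottom flange | 2000.00 | 80.50 | 8.00 | 161000.00 | 16000.00
top flange | 2000.00 | 80.50 | 142.00 | 161000.00 | 284000.00
Σ | 6700.00 |  |  | 346300.00 | 502500.00
x̄ = 346300.00 / 6700.00 = 51.69 mm
ȳ = 502500.00 / 6700.00 = 75.00 mm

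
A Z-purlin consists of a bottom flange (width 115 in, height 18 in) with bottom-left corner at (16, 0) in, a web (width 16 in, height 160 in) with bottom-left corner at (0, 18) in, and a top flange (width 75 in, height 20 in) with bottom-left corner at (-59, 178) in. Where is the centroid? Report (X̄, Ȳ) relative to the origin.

X̄ = 22.90 in, Ȳ = 89.97 in

bottom flange: A = 115 × 18 = 2070.00, centroid at (73.50, 9.00).
web: A = 16 × 160 = 2560.00, centroid at (8.00, 98.00).
top flange: A = 75 × 20 = 1500.00, centroid at (-21.50, 188.00).
ΣA = 6130.00 in²
ΣAX̄ = (2070.00)(73.50) + (2560.00)(8.00) + (1500.00)(-21.50) = 140375.00 in³
ΣAȲ = (2070.00)(9.00) + (2560.00)(98.00) + (1500.00)(188.00) = 551510.00 in³
X̄ = 140375.00 / 6130.00 = 22.90 in
Ȳ = 551510.00 / 6130.00 = 89.97 in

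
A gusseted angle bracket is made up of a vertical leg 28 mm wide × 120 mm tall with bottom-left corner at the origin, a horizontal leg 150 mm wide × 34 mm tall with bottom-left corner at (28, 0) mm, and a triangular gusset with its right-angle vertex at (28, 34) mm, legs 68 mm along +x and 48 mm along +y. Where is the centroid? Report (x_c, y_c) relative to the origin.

x_c = 64.91 mm, y_c = 36.65 mm

Part | A | x̄ᵢ | ȳᵢ | A·x̄ᵢ | A·ȳᵢ
vertical leg | 3360.00 | 14.00 | 60.00 | 47040.00 | 201600.00
horizontal leg | 5100.00 | 103.00 | 17.00 | 525300.00 | 86700.00
gusset | 1632.00 | 50.67 | 50.00 | 82688.00 | 81600.00
Σ | 10092.00 |  |  | 655028.00 | 369900.00
x_c = 655028.00 / 10092.00 = 64.91 mm
y_c = 369900.00 / 10092.00 = 36.65 mm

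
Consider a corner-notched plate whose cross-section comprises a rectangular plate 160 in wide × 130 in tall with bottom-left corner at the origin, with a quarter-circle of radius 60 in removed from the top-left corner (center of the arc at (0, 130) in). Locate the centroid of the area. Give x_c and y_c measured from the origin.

plate: A = 160 × 130 = 20800.00, centroid at (80.00, 65.00).
removed quarter-circle: A = −¼π·60² = -2827.43, centroid at (25.46, 104.54).
ΣA = 17972.57 in², ΣAx_c = 1592000.00 in³, ΣAy_c = 1056433.66 in³.
x_c = 1592000.00/17972.57 = 88.58 in; y_c = 1056433.66/17972.57 = 58.78 in.

x_c = 88.58 in, y_c = 58.78 in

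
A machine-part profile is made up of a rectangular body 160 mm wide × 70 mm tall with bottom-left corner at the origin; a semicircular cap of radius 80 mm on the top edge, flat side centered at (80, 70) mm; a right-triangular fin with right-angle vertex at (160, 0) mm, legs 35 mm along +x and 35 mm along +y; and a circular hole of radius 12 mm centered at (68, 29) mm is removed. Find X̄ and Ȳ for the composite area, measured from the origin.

X̄ = 82.88 mm, Ȳ = 66.83 mm

Part | A | x̄ᵢ | ȳᵢ | A·x̄ᵢ | A·ȳᵢ
rectangular body | 11200.00 | 80.00 | 35.00 | 896000.00 | 392000.00
semicircular top | 10053.10 | 80.00 | 103.95 | 804247.72 | 1045050.09
triangular fin | 612.50 | 171.67 | 11.67 | 105145.83 | 7145.83
hole | -452.39 | 68.00 | 29.00 | -30762.48 | -13119.29
Σ | 21413.21 |  |  | 1774631.08 | 1431076.63
X̄ = 1774631.08 / 21413.21 = 82.88 mm
Ȳ = 1431076.63 / 21413.21 = 66.83 mm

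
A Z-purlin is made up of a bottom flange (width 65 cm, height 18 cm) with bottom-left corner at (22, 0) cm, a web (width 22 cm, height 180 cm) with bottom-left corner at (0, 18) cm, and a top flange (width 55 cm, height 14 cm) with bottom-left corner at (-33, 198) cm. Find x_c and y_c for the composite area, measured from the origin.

Part | A | x̄ᵢ | ȳᵢ | A·x̄ᵢ | A·ȳᵢ
bottom flange | 1170.00 | 54.50 | 9.00 | 63765.00 | 10530.00
web | 3960.00 | 11.00 | 108.00 | 43560.00 | 427680.00
top flange | 770.00 | -5.50 | 205.00 | -4235.00 | 157850.00
Σ | 5900.00 |  |  | 103090.00 | 596060.00
x_c = 103090.00 / 5900.00 = 17.47 cm
y_c = 596060.00 / 5900.00 = 101.03 cm

x_c = 17.47 cm, y_c = 101.03 cm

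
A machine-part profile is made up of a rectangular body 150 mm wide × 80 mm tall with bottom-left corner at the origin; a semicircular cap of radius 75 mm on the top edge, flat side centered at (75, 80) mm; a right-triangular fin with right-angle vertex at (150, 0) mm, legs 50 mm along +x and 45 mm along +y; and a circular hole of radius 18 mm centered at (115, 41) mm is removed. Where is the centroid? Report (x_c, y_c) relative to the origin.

Part | A | x̄ᵢ | ȳᵢ | A·x̄ᵢ | A·ȳᵢ
rectangular body | 12000.00 | 75.00 | 40.00 | 900000.00 | 480000.00
semicircular top | 8835.73 | 75.00 | 111.83 | 662679.70 | 988108.35
triangular fin | 1125.00 | 166.67 | 15.00 | 187500.00 | 16875.00
hole | -1017.88 | 115.00 | 41.00 | -117055.74 | -41732.92
Σ | 20942.85 |  |  | 1633123.96 | 1443250.43
x_c = 1633123.96 / 20942.85 = 77.98 mm
y_c = 1443250.43 / 20942.85 = 68.91 mm

x_c = 77.98 mm, y_c = 68.91 mm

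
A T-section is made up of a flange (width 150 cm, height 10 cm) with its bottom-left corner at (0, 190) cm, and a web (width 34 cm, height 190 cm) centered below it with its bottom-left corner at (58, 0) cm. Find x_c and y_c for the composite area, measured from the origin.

x_c = 75.00 cm, y_c = 113.84 cm

web: A = 34 × 190 = 6460.00, centroid at (75.00, 95.00).
flange: A = 150 × 10 = 1500.00, centroid at (75.00, 195.00).
ΣA = 7960.00 cm²
ΣAx_c = (6460.00)(75.00) + (1500.00)(75.00) = 597000.00 cm³
ΣAy_c = (6460.00)(95.00) + (1500.00)(195.00) = 906200.00 cm³
x_c = 597000.00 / 7960.00 = 75.00 cm
y_c = 906200.00 / 7960.00 = 113.84 cm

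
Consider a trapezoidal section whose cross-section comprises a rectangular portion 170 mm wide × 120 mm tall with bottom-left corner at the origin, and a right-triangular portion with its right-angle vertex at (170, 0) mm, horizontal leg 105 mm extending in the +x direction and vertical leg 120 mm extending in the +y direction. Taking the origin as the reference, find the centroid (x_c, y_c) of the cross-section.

x_c = 113.31 mm, y_c = 55.28 mm

Part | A | x̄ᵢ | ȳᵢ | A·x̄ᵢ | A·ȳᵢ
rectangular portion | 20400.00 | 85.00 | 60.00 | 1734000.00 | 1224000.00
triangular portion | 6300.00 | 205.00 | 40.00 | 1291500.00 | 252000.00
Σ | 26700.00 |  |  | 3025500.00 | 1476000.00
x_c = 3025500.00 / 26700.00 = 113.31 mm
y_c = 1476000.00 / 26700.00 = 55.28 mm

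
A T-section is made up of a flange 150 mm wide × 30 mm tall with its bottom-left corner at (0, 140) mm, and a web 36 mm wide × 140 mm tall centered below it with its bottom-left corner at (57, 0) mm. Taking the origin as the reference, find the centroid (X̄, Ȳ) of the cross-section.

X̄ = 75.00 mm, Ȳ = 110.09 mm

web: A = 36 × 140 = 5040.00, centroid at (75.00, 70.00).
flange: A = 150 × 30 = 4500.00, centroid at (75.00, 155.00).
ΣA = 9540.00 mm²
ΣAX̄ = (5040.00)(75.00) + (4500.00)(75.00) = 715500.00 mm³
ΣAȲ = (5040.00)(70.00) + (4500.00)(155.00) = 1050300.00 mm³
X̄ = 715500.00 / 9540.00 = 75.00 mm
Ȳ = 1050300.00 / 9540.00 = 110.09 mm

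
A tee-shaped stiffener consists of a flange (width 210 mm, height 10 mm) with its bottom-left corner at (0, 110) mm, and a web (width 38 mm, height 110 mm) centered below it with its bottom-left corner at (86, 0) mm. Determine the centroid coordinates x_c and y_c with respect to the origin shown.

web: A = 38 × 110 = 4180.00, centroid at (105.00, 55.00).
flange: A = 210 × 10 = 2100.00, centroid at (105.00, 115.00).
ΣA = 6280.00 mm²
ΣAx_c = (4180.00)(105.00) + (2100.00)(105.00) = 659400.00 mm³
ΣAy_c = (4180.00)(55.00) + (2100.00)(115.00) = 471400.00 mm³
x_c = 659400.00 / 6280.00 = 105.00 mm
y_c = 471400.00 / 6280.00 = 75.06 mm

x_c = 105.00 mm, y_c = 75.06 mm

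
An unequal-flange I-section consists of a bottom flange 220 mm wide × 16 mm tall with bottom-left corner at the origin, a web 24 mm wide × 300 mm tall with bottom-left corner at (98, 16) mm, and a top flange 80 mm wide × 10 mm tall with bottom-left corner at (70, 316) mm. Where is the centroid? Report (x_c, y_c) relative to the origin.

x_c = 110.00 mm, y_c = 128.49 mm

bottom flange: A = 220 × 16 = 3520.00, centroid at (110.00, 8.00).
web: A = 24 × 300 = 7200.00, centroid at (110.00, 166.00).
top flange: A = 80 × 10 = 800.00, centroid at (110.00, 321.00).
ΣA = 11520.00 mm², ΣAx_c = 1267200.00 mm³, ΣAy_c = 1480160.00 mm³.
x_c = 1267200.00/11520.00 = 110.00 mm; y_c = 1480160.00/11520.00 = 128.49 mm.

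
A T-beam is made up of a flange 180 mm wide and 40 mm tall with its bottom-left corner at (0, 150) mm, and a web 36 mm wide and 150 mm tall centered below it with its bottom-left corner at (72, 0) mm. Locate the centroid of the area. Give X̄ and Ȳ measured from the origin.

X̄ = 90.00 mm, Ȳ = 129.29 mm

web: A = 36 × 150 = 5400.00, centroid at (90.00, 75.00).
flange: A = 180 × 40 = 7200.00, centroid at (90.00, 170.00).
ΣA = 12600.00 mm²
ΣAX̄ = (5400.00)(90.00) + (7200.00)(90.00) = 1134000.00 mm³
ΣAȲ = (5400.00)(75.00) + (7200.00)(170.00) = 1629000.00 mm³
X̄ = 1134000.00 / 12600.00 = 90.00 mm
Ȳ = 1629000.00 / 12600.00 = 129.29 mm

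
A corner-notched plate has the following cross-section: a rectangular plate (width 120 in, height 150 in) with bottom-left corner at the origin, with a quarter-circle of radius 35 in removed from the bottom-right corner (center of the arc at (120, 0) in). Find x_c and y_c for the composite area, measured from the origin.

x_c = 57.45 in, y_c = 78.40 in

plate: A = 120 × 150 = 18000.00, centroid at (60.00, 75.00).
removed quarter-circle: A = −¼π·35² = -962.11, centroid at (105.15, 14.85).
ΣA = 17037.89 in², ΣAx_c = 978838.14 in³, ΣAy_c = 1335708.33 in³.
x_c = 978838.14/17037.89 = 57.45 in; y_c = 1335708.33/17037.89 = 78.40 in.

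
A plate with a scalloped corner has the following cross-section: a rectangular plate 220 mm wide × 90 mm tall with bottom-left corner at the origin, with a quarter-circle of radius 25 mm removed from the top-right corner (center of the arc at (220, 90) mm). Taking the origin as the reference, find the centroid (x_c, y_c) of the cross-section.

x_c = 107.47 mm, y_c = 44.13 mm

plate: A = 220 × 90 = 19800.00, centroid at (110.00, 45.00).
removed quarter-circle: A = −¼π·25² = -490.87, centroid at (209.39, 79.39).
ΣA = 19309.13 mm²
ΣAx_c = (19800.00)(110.00) + (-490.87)(209.39) = 2075216.09 mm³
ΣAy_c = (19800.00)(45.00) + (-490.87)(79.39) = 852029.69 mm³
x_c = 2075216.09 / 19309.13 = 107.47 mm
y_c = 852029.69 / 19309.13 = 44.13 mm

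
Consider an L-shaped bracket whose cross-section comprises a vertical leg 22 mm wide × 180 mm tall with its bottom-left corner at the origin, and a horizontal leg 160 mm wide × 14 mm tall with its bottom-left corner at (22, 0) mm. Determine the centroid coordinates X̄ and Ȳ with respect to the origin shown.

X̄ = 43.88 mm, Ȳ = 60.01 mm

Part | A | x̄ᵢ | ȳᵢ | A·x̄ᵢ | A·ȳᵢ
vertical leg | 3960.00 | 11.00 | 90.00 | 43560.00 | 356400.00
horizontal leg | 2240.00 | 102.00 | 7.00 | 228480.00 | 15680.00
Σ | 6200.00 |  |  | 272040.00 | 372080.00
X̄ = 272040.00 / 6200.00 = 43.88 mm
Ȳ = 372080.00 / 6200.00 = 60.01 mm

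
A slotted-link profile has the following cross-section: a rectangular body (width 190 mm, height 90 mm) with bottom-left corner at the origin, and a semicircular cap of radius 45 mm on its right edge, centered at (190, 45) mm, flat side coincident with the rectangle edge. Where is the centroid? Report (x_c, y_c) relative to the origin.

x_c = 112.90 mm, y_c = 45.00 mm

rectangular body: A = 190 × 90 = 17100.00, centroid at (95.00, 45.00).
semicircular end: A = ½π·45² = 3180.86, centroid at (209.10, 45.00).
ΣA = 20280.86 mm², ΣAx_c = 2289613.89 mm³, ΣAy_c = 912638.82 mm³.
x_c = 2289613.89/20280.86 = 112.90 mm; y_c = 912638.82/20280.86 = 45.00 mm.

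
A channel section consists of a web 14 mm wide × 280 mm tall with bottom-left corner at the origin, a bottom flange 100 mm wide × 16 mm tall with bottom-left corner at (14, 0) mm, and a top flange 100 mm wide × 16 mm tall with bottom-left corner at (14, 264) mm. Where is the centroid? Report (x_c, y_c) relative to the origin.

x_c = 32.62 mm, y_c = 140.00 mm

web: A = 14 × 280 = 3920.00, centroid at (7.00, 140.00).
bottom flange: A = 100 × 16 = 1600.00, centroid at (64.00, 8.00).
top flange: A = 100 × 16 = 1600.00, centroid at (64.00, 272.00).
ΣA = 7120.00 mm²
ΣAx_c = (3920.00)(7.00) + (1600.00)(64.00) + (1600.00)(64.00) = 232240.00 mm³
ΣAy_c = (3920.00)(140.00) + (1600.00)(8.00) + (1600.00)(272.00) = 996800.00 mm³
x_c = 232240.00 / 7120.00 = 32.62 mm
y_c = 996800.00 / 7120.00 = 140.00 mm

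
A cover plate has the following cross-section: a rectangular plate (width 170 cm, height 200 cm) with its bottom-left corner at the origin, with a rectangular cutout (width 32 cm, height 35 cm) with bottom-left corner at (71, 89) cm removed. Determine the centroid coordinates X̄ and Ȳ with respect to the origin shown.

X̄ = 84.93 cm, Ȳ = 99.78 cm

Part | A | x̄ᵢ | ȳᵢ | A·x̄ᵢ | A·ȳᵢ
plate | 34000.00 | 85.00 | 100.00 | 2890000.00 | 3400000.00
hole | -1120.00 | 87.00 | 106.50 | -97440.00 | -119280.00
Σ | 32880.00 |  |  | 2792560.00 | 3280720.00
X̄ = 2792560.00 / 32880.00 = 84.93 cm
Ȳ = 3280720.00 / 32880.00 = 99.78 cm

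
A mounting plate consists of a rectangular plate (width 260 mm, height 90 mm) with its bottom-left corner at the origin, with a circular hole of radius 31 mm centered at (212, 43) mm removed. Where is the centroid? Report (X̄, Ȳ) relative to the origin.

plate: A = 260 × 90 = 23400.00, centroid at (130.00, 45.00).
hole: A = −π·31² = -3019.07, centroid at (212.00, 43.00).
ΣA = 20380.93 mm², ΣAX̄ = 2401957.05 mm³, ΣAȲ = 923179.97 mm³.
X̄ = 2401957.05/20380.93 = 117.85 mm; Ȳ = 923179.97/20380.93 = 45.30 mm.

X̄ = 117.85 mm, Ȳ = 45.30 mm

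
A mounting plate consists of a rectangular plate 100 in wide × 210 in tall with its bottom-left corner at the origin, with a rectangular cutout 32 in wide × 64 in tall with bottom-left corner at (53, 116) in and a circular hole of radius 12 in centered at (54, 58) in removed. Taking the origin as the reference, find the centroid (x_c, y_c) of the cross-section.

plate: A = 100 × 210 = 21000.00, centroid at (50.00, 105.00).
hole 1: A = −(32 × 64) = -2048.00, centroid at (69.00, 148.00).
hole 2: A = −π·12² = -452.39, centroid at (54.00, 58.00).
ΣA = 18499.61 in², ΣAx_c = 884258.98 in³, ΣAy_c = 1875657.42 in³.
x_c = 884258.98/18499.61 = 47.80 in; y_c = 1875657.42/18499.61 = 101.39 in.

x_c = 47.80 in, y_c = 101.39 in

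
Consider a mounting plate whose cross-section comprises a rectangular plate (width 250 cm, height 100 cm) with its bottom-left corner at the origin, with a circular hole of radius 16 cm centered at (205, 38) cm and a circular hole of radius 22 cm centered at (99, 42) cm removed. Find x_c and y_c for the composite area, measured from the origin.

plate: A = 250 × 100 = 25000.00, centroid at (125.00, 50.00).
hole 1: A = −π·16² = -804.25, centroid at (205.00, 38.00).
hole 2: A = −π·22² = -1520.53, centroid at (99.00, 42.00).
ΣA = 22675.22 cm²
ΣAx_c = (25000.00)(125.00) + (-804.25)(205.00) + (-1520.53)(99.00) = 2809596.66 cm³
ΣAy_c = (25000.00)(50.00) + (-804.25)(38.00) + (-1520.53)(42.00) = 1155576.29 cm³
x_c = 2809596.66 / 22675.22 = 123.91 cm
y_c = 1155576.29 / 22675.22 = 50.96 cm

x_c = 123.91 cm, y_c = 50.96 cm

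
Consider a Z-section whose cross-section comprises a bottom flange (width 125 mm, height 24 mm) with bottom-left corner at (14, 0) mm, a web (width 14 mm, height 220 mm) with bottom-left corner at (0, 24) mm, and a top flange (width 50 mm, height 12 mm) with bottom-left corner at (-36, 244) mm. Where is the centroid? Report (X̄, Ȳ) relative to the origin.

X̄ = 36.60 mm, Ȳ = 89.63 mm

bottom flange: A = 125 × 24 = 3000.00, centroid at (76.50, 12.00).
web: A = 14 × 220 = 3080.00, centroid at (7.00, 134.00).
top flange: A = 50 × 12 = 600.00, centroid at (-11.00, 250.00).
ΣA = 6680.00 mm², ΣAX̄ = 244460.00 mm³, ΣAȲ = 598720.00 mm³.
X̄ = 244460.00/6680.00 = 36.60 mm; Ȳ = 598720.00/6680.00 = 89.63 mm.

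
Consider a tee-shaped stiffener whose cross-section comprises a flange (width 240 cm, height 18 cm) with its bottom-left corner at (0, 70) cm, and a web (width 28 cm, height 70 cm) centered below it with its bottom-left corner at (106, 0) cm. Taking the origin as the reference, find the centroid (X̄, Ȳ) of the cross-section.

X̄ = 120.00 cm, Ȳ = 65.27 cm

web: A = 28 × 70 = 1960.00, centroid at (120.00, 35.00).
flange: A = 240 × 18 = 4320.00, centroid at (120.00, 79.00).
ΣA = 6280.00 cm²
ΣAX̄ = (1960.00)(120.00) + (4320.00)(120.00) = 753600.00 cm³
ΣAȲ = (1960.00)(35.00) + (4320.00)(79.00) = 409880.00 cm³
X̄ = 753600.00 / 6280.00 = 120.00 cm
Ȳ = 409880.00 / 6280.00 = 65.27 cm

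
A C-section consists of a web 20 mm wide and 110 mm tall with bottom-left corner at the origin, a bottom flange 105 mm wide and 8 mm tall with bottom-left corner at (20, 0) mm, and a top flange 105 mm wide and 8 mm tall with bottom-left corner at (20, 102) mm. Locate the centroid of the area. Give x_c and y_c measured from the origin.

web: A = 20 × 110 = 2200.00, centroid at (10.00, 55.00).
bottom flange: A = 105 × 8 = 840.00, centroid at (72.50, 4.00).
top flange: A = 105 × 8 = 840.00, centroid at (72.50, 106.00).
ΣA = 3880.00 mm², ΣAx_c = 143800.00 mm³, ΣAy_c = 213400.00 mm³.
x_c = 143800.00/3880.00 = 37.06 mm; y_c = 213400.00/3880.00 = 55.00 mm.

x_c = 37.06 mm, y_c = 55.00 mm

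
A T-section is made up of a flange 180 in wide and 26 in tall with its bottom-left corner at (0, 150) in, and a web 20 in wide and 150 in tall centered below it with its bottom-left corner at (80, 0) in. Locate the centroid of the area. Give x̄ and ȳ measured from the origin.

Part | A | x̄ᵢ | ȳᵢ | A·x̄ᵢ | A·ȳᵢ
web | 3000.00 | 90.00 | 75.00 | 270000.00 | 225000.00
flange | 4680.00 | 90.00 | 163.00 | 421200.00 | 762840.00
Σ | 7680.00 |  |  | 691200.00 | 987840.00
x̄ = 691200.00 / 7680.00 = 90.00 in
ȳ = 987840.00 / 7680.00 = 128.62 in

x̄ = 90.00 in, ȳ = 128.62 in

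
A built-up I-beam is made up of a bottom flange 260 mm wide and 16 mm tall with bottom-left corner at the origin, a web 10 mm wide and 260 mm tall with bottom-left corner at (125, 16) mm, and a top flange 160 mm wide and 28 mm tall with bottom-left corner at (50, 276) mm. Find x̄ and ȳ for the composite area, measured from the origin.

Part | A | x̄ᵢ | ȳᵢ | A·x̄ᵢ | A·ȳᵢ
bottom flange | 4160.00 | 130.00 | 8.00 | 540800.00 | 33280.00
web | 2600.00 | 130.00 | 146.00 | 338000.00 | 379600.00
top flange | 4480.00 | 130.00 | 290.00 | 582400.00 | 1299200.00
Σ | 11240.00 |  |  | 1461200.00 | 1712080.00
x̄ = 1461200.00 / 11240.00 = 130.00 mm
ȳ = 1712080.00 / 11240.00 = 152.32 mm

x̄ = 130.00 mm, ȳ = 152.32 mm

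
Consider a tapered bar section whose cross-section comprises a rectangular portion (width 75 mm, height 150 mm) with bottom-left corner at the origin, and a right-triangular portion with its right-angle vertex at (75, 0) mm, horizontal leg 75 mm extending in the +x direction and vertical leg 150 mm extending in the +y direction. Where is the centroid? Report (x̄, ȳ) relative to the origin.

x̄ = 58.33 mm, ȳ = 66.67 mm

rectangular portion: A = 75 × 150 = 11250.00, centroid at (37.50, 75.00).
triangular portion: A = ½·75·150 = 5625.00, centroid at (100.00, 50.00).
ΣA = 16875.00 mm²
ΣAx̄ = (11250.00)(37.50) + (5625.00)(100.00) = 984375.00 mm³
ΣAȳ = (11250.00)(75.00) + (5625.00)(50.00) = 1125000.00 mm³
x̄ = 984375.00 / 16875.00 = 58.33 mm
ȳ = 1125000.00 / 16875.00 = 66.67 mm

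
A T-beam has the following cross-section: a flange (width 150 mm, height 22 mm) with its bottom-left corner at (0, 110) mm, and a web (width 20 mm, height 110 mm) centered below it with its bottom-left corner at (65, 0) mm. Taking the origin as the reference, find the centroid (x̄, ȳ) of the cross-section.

Part | A | x̄ᵢ | ȳᵢ | A·x̄ᵢ | A·ȳᵢ
web | 2200.00 | 75.00 | 55.00 | 165000.00 | 121000.00
flange | 3300.00 | 75.00 | 121.00 | 247500.00 | 399300.00
Σ | 5500.00 |  |  | 412500.00 | 520300.00
x̄ = 412500.00 / 5500.00 = 75.00 mm
ȳ = 520300.00 / 5500.00 = 94.60 mm

x̄ = 75.00 mm, ȳ = 94.60 mm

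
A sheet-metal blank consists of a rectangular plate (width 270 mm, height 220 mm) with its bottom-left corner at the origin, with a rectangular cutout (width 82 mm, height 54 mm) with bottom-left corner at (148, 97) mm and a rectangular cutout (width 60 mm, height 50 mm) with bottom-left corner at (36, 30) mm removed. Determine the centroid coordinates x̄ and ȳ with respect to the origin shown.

Part | A | x̄ᵢ | ȳᵢ | A·x̄ᵢ | A·ȳᵢ
plate | 59400.00 | 135.00 | 110.00 | 8019000.00 | 6534000.00
hole 1 | -4428.00 | 189.00 | 124.00 | -836892.00 | -549072.00
hole 2 | -3000.00 | 66.00 | 55.00 | -198000.00 | -165000.00
Σ | 51972.00 |  |  | 6984108.00 | 5819928.00
x̄ = 6984108.00 / 51972.00 = 134.38 mm
ȳ = 5819928.00 / 51972.00 = 111.98 mm

x̄ = 134.38 mm, ȳ = 111.98 mm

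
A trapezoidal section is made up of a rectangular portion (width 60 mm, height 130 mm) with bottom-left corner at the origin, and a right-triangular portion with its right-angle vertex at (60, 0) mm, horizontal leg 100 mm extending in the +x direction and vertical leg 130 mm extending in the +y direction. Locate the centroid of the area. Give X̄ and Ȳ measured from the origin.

X̄ = 58.79 mm, Ȳ = 55.15 mm

Part | A | x̄ᵢ | ȳᵢ | A·x̄ᵢ | A·ȳᵢ
rectangular portion | 7800.00 | 30.00 | 65.00 | 234000.00 | 507000.00
triangular portion | 6500.00 | 93.33 | 43.33 | 606666.67 | 281666.67
Σ | 14300.00 |  |  | 840666.67 | 788666.67
X̄ = 840666.67 / 14300.00 = 58.79 mm
Ȳ = 788666.67 / 14300.00 = 55.15 mm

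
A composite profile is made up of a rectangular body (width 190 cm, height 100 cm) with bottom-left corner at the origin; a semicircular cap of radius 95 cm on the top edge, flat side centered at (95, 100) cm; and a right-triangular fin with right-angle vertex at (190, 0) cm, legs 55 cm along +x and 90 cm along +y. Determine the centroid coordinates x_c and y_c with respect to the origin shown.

rectangular body: A = 190 × 100 = 19000.00, centroid at (95.00, 50.00).
semicircular top: A = ½π·95² = 14176.44, centroid at (95.00, 140.32).
triangular fin: A = ½·55·90 = 2475.00, centroid at (208.33, 30.00).
ΣA = 35651.44 cm²
ΣAx_c = (19000.00)(95.00) + (14176.44)(95.00) + (2475.00)(208.33) = 3667386.50 cm³
ΣAy_c = (19000.00)(50.00) + (14176.44)(140.32) + (2475.00)(30.00) = 3013477.02 cm³
x_c = 3667386.50 / 35651.44 = 102.87 cm
y_c = 3013477.02 / 35651.44 = 84.53 cm

x_c = 102.87 cm, y_c = 84.53 cm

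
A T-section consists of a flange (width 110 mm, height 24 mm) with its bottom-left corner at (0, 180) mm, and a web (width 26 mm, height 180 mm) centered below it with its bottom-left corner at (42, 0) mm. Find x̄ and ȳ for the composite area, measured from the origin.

x̄ = 55.00 mm, ȳ = 126.79 mm

Part | A | x̄ᵢ | ȳᵢ | A·x̄ᵢ | A·ȳᵢ
web | 4680.00 | 55.00 | 90.00 | 257400.00 | 421200.00
flange | 2640.00 | 55.00 | 192.00 | 145200.00 | 506880.00
Σ | 7320.00 |  |  | 402600.00 | 928080.00
x̄ = 402600.00 / 7320.00 = 55.00 mm
ȳ = 928080.00 / 7320.00 = 126.79 mm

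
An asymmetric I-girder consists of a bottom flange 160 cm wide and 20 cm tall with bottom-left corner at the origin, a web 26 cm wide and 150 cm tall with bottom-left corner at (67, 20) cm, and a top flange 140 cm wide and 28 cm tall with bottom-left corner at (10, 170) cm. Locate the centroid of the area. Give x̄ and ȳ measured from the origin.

x̄ = 80.00 cm, ȳ = 101.98 cm

bottom flange: A = 160 × 20 = 3200.00, centroid at (80.00, 10.00).
web: A = 26 × 150 = 3900.00, centroid at (80.00, 95.00).
top flange: A = 140 × 28 = 3920.00, centroid at (80.00, 184.00).
ΣA = 11020.00 cm², ΣAx̄ = 881600.00 cm³, ΣAȳ = 1123780.00 cm³.
x̄ = 881600.00/11020.00 = 80.00 cm; ȳ = 1123780.00/11020.00 = 101.98 cm.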